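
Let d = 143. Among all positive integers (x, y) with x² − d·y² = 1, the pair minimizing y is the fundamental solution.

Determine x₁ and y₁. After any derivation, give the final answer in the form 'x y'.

12 1

√143 → a₀=11, period (1,22); ℓ=2 even so k=1
step 0: (11, 1)  from 11·(1,0) + (0,1)
step 1: (12, 1)  from 1·(11,1) + (1,0)
(x₁, y₁) = (12, 1);  12² − 143·1² = 1 ✓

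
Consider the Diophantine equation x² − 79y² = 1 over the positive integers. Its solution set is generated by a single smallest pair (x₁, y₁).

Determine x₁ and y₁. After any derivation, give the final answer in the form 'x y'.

80 9

√79 → a₀=8, period (1,7,1,16); ℓ=4 even so k=3
step 0: (8, 1)  from 8·(1,0) + (0,1)
step 1: (9, 1)  from 1·(8,1) + (1,0)
step 2: (71, 8)  from 7·(9,1) + (8,1)
step 3: (80, 9)  from 1·(71,8) + (9,1)
(x₁, y₁) = (80, 9);  80² − 79·9² = 1 ✓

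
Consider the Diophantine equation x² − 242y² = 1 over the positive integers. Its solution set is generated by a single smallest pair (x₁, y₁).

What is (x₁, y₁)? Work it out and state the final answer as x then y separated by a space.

19601 1260

d=242: √d = [15; 1,1,3,1,14,1,3,1,1,30] (ℓ=10, even), read p_9/q_9
a_0=15:  p_0=15·1+0=15,  q_0=15·0+1=1
a_1=1:  p_1=1·15+1=16,  q_1=1·1+0=1
…
a_3=3:  p_3=3·31+16=109,  q_3=3·2+1=7
…
a_6=1:  p_6=1·2069+140=2209,  q_6=1·133+9=142
a_7=3:  p_7=3·2209+2069=8696,  q_7=3·142+133=559
a_8=1:  p_8=1·8696+2209=10905,  q_8=1·559+142=701
a_9=1:  p_9=1·10905+8696=19601,  q_9=1·701+559=1260
(x₁, y₁) = (19601, 1260);  19601² − 242·1260² = 1 ✓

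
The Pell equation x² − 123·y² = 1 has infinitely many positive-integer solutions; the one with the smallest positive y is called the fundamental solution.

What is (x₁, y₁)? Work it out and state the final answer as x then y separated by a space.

√123 → a₀=11, period (11,22); ℓ=2 even so k=1
k=0  a_k=11  p_k/q_k = 11/1
k=1  a_k=11  p_k/q_k = 122/11
(x₁, y₁) = (122, 11);  122² − 123·11² = 1 ✓

122 11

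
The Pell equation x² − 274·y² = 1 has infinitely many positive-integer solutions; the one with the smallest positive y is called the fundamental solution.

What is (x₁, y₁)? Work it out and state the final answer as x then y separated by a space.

√274 = [16; 1,1,4,4,1,1,32, …], period ℓ=7 (odd) → k=13
i=0: a=16 ⇒ p=16, q=1
i=1: a=1 ⇒ p=17, q=1
…
i=3: a=4 ⇒ p=149, q=9
…
i=8: a=1 ⇒ p=47209, q=2852
…
i=10: a=4 ⇒ p=419253, q=25328
i=11: a=4 ⇒ p=1770023, q=106931
i=12: a=1 ⇒ p=2189276, q=132259
i=13: a=1 ⇒ p=3959299, q=239190
(x₁, y₁) = (3959299, 239190);  3959299² − 274·239190² = 1 ✓

3959299 239190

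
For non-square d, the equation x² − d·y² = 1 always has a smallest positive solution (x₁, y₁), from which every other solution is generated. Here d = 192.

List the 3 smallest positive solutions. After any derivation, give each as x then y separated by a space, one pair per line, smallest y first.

√192 = [13; 1,5,1,26, …], period ℓ=4 (even) → k=3
a_0=13:  p_0=13·1+0=13,  q_0=13·0+1=1
…
a_2=5:  p_2=5·14+13=83,  q_2=5·1+1=6
a_3=1:  p_3=1·83+14=97,  q_3=1·6+1=7
(x₁, y₁) = (97, 7);  97² − 192·7² = 1 ✓
(x_2, y_2) = (97·97 + 192·7·7, 97·7 + 7·97) = (18817, 1358)
(x_3, y_3) = (97·18817 + 192·7·1358, 97·1358 + 7·18817) = (3650401, 263445)

97 7
18817 1358
3650401 263445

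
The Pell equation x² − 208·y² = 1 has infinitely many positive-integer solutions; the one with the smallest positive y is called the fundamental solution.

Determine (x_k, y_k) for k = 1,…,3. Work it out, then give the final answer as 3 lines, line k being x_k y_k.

649 45
842401 58410
1093435849 75816135

√208 = [14; 2,2,1,2,2,28, …], period ℓ=6 (even) → k=5
k=0  a_k=14  p_k/q_k = 14/1
k=1  a_k=2  p_k/q_k = 29/2
…
k=4  a_k=2  p_k/q_k = 274/19
k=5  a_k=2  p_k/q_k = 649/45
fundamental: x₁=649, y₁=45  (since 421201 − 208·2025 = 1)
n=2: (649,45)∘(649,45) = (649·649+208·45·45, 649·45+45·649) = (842401,58410)
n=3: (842401,58410)∘(649,45) = (649·842401+208·45·58410, 649·58410+45·842401) = (1093435849,75816135)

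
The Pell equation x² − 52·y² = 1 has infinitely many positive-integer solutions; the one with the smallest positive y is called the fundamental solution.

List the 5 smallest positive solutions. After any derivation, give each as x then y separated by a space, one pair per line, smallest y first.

649 90
842401 116820
1093435849 151632270
1419278889601 196818569640
1842222905266249 255470351760450

d=52: √d = [7; 4,1,2,1,4,14] (ℓ=6, even), read p_5/q_5
i=0: a=7 ⇒ p=7, q=1
…
i=2: a=1 ⇒ p=36, q=5
…
i=4: a=1 ⇒ p=137, q=19
i=5: a=4 ⇒ p=649, q=90
(x₁, y₁) = (649, 90);  649² − 52·90² = 1 ✓
n=2: (649,90)∘(649,90) = (649·649+52·90·90, 649·90+90·649) = (842401,116820)
n=3: (842401,116820)∘(649,90) = (649·842401+52·90·116820, 649·116820+90·842401) = (1093435849,151632270)
n=4: (1093435849,151632270)∘(649,90) = (649·1093435849+52·90·151632270, 649·151632270+90·1093435849) = (1419278889601,196818569640)
n=5: (1419278889601,196818569640)∘(649,90) = (649·1419278889601+52·90·196818569640, 649·196818569640+90·1419278889601) = (1842222905266249,255470351760450)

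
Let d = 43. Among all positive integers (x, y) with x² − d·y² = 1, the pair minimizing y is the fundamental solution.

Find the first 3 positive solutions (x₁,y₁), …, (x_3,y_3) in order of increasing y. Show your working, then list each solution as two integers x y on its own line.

d=43: √d = [6; 1,1,3,1,5,1,3,1,1,12] (ℓ=10, even), read p_9/q_9
k=0  a_k=6  p_k/q_k = 6/1
k=1  a_k=1  p_k/q_k = 7/1
k=2  a_k=1  p_k/q_k = 13/2
k=3  a_k=3  p_k/q_k = 46/7
…
k=6  a_k=1  p_k/q_k = 400/61
k=7  a_k=3  p_k/q_k = 1541/235
k=8  a_k=1  p_k/q_k = 1941/296
k=9  a_k=1  p_k/q_k = 3482/531
fundamental: x₁=3482, y₁=531  (since 12124324 − 43·281961 = 1)
k=2:  x_2 = 3482·3482+43·531·531 = 24248647,  y_2 = 3482·531+531·3482 = 3697884
k=3:  x_3 = 3482·24248647+43·531·3697884 = 168867574226,  y_3 = 3482·3697884+531·24248647 = 25752063645

3482 531
24248647 3697884
168867574226 25752063645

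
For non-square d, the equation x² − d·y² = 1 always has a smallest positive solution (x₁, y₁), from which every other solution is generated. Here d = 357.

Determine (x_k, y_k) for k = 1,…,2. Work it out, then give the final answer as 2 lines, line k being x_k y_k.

d=357: √d = [18; 1,8,2,8,1,36] (ℓ=6, even), read p_5/q_5
step 0: (18, 1)  from 18·(1,0) + (0,1)
step 1: (19, 1)  from 1·(18,1) + (1,0)
…
step 4: (3042, 161)  from 8·(359,19) + (170,9)
step 5: (3401, 180)  from 1·(3042,161) + (359,19)
fundamental: x₁=3401, y₁=180  (since 11566801 − 357·32400 = 1)
n=2: (3401,180)∘(3401,180) = (3401·3401+357·180·180, 3401·180+180·3401) = (23133601,1224360)

3401 180
23133601 1224360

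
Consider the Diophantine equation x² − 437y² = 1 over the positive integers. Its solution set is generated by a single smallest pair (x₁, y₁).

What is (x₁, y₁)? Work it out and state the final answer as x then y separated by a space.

√437 → a₀=20, period (1,9,2,9,1,40); ℓ=6 even so k=5
i=0: a=20 ⇒ p=20, q=1
i=1: a=1 ⇒ p=21, q=1
i=2: a=9 ⇒ p=209, q=10
i=3: a=2 ⇒ p=439, q=21
i=4: a=9 ⇒ p=4160, q=199
i=5: a=1 ⇒ p=4599, q=220
fundamental: x₁=4599, y₁=220  (since 21150801 − 437·48400 = 1)

4599 220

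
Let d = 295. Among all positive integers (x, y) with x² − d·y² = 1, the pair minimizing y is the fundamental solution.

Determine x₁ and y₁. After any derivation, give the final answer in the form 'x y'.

2024999 117900

√295 = [17; 5,1,2,3,2,6,2,3,2,1,5,34, …], period ℓ=12 (even) → k=11
i=0: a=17 ⇒ p=17, q=1
…
i=2: a=1 ⇒ p=103, q=6
i=3: a=2 ⇒ p=292, q=17
…
i=7: a=2 ⇒ p=31208, q=1817
i=8: a=3 ⇒ p=108103, q=6294
…
i=10: a=1 ⇒ p=355517, q=20699
i=11: a=5 ⇒ p=2024999, q=117900
fundamental: x₁=2024999, y₁=117900  (since 4100620950001 − 295·13900410000 = 1)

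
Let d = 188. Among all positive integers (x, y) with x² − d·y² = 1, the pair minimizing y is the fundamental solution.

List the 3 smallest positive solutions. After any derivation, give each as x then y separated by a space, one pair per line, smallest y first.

4607 336
42448897 3095904
391124132351 28525659120

√188 = [13; 1,2,2,6,2,2,1,26, …], period ℓ=8 (even) → k=7
step 0: (13, 1)  from 13·(1,0) + (0,1)
step 1: (14, 1)  from 1·(13,1) + (1,0)
step 2: (41, 3)  from 2·(14,1) + (13,1)
step 3: (96, 7)  from 2·(41,3) + (14,1)
…
step 5: (1330, 97)  from 2·(617,45) + (96,7)
step 6: (3277, 239)  from 2·(1330,97) + (617,45)
step 7: (4607, 336)  from 1·(3277,239) + (1330,97)
→ (4607, 336).  Check: 4607²=21224449, 188·336²=21224448, difference 1.
(4607+336√188)^2 = 42448897 + 3095904√188
(4607+336√188)^3 = 391124132351 + 28525659120√188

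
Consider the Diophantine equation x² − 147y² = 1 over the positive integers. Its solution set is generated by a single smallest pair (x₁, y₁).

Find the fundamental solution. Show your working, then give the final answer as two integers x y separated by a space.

d=147: √d = [12; 8,24] (ℓ=2, even), read p_1/q_1
a_0=12:  p_0=12·1+0=12,  q_0=12·0+1=1
a_1=8:  p_1=8·12+1=97,  q_1=8·1+0=8
fundamental: x₁=97, y₁=8  (since 9409 − 147·64 = 1)

97 8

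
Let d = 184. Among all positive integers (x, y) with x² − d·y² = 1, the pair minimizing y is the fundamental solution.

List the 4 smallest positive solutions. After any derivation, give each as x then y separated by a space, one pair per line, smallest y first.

24335 1794
1184384449 87313980
57643991108495 4249571404806
2805533046066067201 206826640184594040

√184 = [13; 1,1,3,2,1,2,1,2,3,1,1,26, …], period ℓ=12 (even) → k=11
i=0: a=13 ⇒ p=13, q=1
i=1: a=1 ⇒ p=14, q=1
i=2: a=1 ⇒ p=27, q=2
i=3: a=3 ⇒ p=95, q=7
i=4: a=2 ⇒ p=217, q=16
…
i=6: a=2 ⇒ p=841, q=62
…
i=10: a=1 ⇒ p=13741, q=1013
i=11: a=1 ⇒ p=24335, q=1794
fundamental: x₁=24335, y₁=1794  (since 592192225 − 184·3218436 = 1)
(x_2, y_2) = (24335·24335 + 184·1794·1794, 24335·1794 + 1794·24335) = (1184384449, 87313980)
(x_3, y_3) = (24335·1184384449 + 184·1794·87313980, 24335·87313980 + 1794·1184384449) = (57643991108495, 4249571404806)
(x_4, y_4) = (24335·57643991108495 + 184·1794·4249571404806, 24335·4249571404806 + 1794·57643991108495) = (2805533046066067201, 206826640184594040)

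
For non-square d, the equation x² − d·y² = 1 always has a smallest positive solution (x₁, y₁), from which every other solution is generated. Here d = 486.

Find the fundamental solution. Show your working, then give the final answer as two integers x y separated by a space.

485 22

√486 = [22; 22,44, …], period ℓ=2 (even) → k=1
i=0: a=22 ⇒ p=22, q=1
i=1: a=22 ⇒ p=485, q=22
→ (485, 22).  Check: 485²=235225, 486·22²=235224, difference 1.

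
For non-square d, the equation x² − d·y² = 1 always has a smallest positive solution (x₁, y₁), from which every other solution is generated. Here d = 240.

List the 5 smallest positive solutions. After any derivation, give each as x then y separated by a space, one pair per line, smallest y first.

√240 = [15; 2,30, …], period ℓ=2 (even) → k=1
a_0=15:  p_0=15·1+0=15,  q_0=15·0+1=1
a_1=2:  p_1=2·15+1=31,  q_1=2·1+0=2
→ (31, 2).  Check: 31²=961, 240·2²=960, difference 1.
(31+2√240)^2 = 1921 + 124√240
(31+2√240)^3 = 119071 + 7686√240
(31+2√240)^4 = 7380481 + 476408√240
(31+2√240)^5 = 457470751 + 29529610√240

31 2
1921 124
119071 7686
7380481 476408
457470751 29529610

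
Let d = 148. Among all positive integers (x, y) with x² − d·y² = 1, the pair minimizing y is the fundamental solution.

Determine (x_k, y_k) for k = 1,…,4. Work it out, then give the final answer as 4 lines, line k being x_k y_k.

√148 = [12; 6,24, …], period ℓ=2 (even) → k=1
a_0=12:  p_0=12·1+0=12,  q_0=12·0+1=1
a_1=6:  p_1=6·12+1=73,  q_1=6·1+0=6
→ (73, 6).  Check: 73²=5329, 148·6²=5328, difference 1.
(73+6√148)^2 = 10657 + 876√148
(73+6√148)^3 = 1555849 + 127890√148
(73+6√148)^4 = 227143297 + 18671064√148

73 6
10657 876
1555849 127890
227143297 18671064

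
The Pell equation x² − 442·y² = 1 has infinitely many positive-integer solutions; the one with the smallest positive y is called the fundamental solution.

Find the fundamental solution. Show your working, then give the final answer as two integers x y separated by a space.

883 42

√442 = [21; 42, …], period ℓ=1 (odd) → k=1
k=0  a_k=21  p_k/q_k = 21/1
k=1  a_k=42  p_k/q_k = 883/42
(x₁, y₁) = (883, 42);  883² − 442·42² = 1 ✓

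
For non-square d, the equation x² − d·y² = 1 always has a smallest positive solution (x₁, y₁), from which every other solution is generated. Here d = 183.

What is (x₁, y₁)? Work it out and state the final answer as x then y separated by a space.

√183 → a₀=13, period (1,1,8,1,1,26); ℓ=6 even so k=5
step 0: (13, 1)  from 13·(1,0) + (0,1)
step 1: (14, 1)  from 1·(13,1) + (1,0)
step 2: (27, 2)  from 1·(14,1) + (13,1)
…
step 4: (257, 19)  from 1·(230,17) + (27,2)
step 5: (487, 36)  from 1·(257,19) + (230,17)
→ (487, 36).  Check: 487²=237169, 183·36²=237168, difference 1.

487 36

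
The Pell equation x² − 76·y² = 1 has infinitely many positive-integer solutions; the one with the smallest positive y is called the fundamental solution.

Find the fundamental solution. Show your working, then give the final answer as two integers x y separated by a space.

√76 → a₀=8, period (1,2,1,1,5,4,5,1,1,2,1,16); ℓ=12 even so k=11
a_0=8:  p_0=8·1+0=8,  q_0=8·0+1=1
…
a_6=4:  p_6=4·340+61=1421,  q_6=4·39+7=163
a_7=5:  p_7=5·1421+340=7445,  q_7=5·163+39=854
a_8=1:  p_8=1·7445+1421=8866,  q_8=1·854+163=1017
a_9=1:  p_9=1·8866+7445=16311,  q_9=1·1017+854=1871
a_10=2:  p_10=2·16311+8866=41488,  q_10=2·1871+1017=4759
a_11=1:  p_11=1·41488+16311=57799,  q_11=1·4759+1871=6630
fundamental: x₁=57799, y₁=6630  (since 3340724401 − 76·43956900 = 1)

57799 6630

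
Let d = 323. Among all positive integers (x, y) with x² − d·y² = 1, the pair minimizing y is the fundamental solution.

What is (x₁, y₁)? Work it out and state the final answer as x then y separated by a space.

18 1

d=323: √d = [17; 1,34] (ℓ=2, even), read p_1/q_1
a_0=17:  p_0=17·1+0=17,  q_0=17·0+1=1
a_1=1:  p_1=1·17+1=18,  q_1=1·1+0=1
fundamental: x₁=18, y₁=1  (since 324 − 323·1 = 1)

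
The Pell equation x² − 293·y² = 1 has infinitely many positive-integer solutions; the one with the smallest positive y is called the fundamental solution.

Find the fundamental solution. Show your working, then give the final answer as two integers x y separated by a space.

12320649 719780

[17; 8,1,1,8,34] for √293; ℓ=5 ⇒ convergent index 9
k=0  a_k=17  p_k/q_k = 17/1
…
k=2  a_k=1  p_k/q_k = 154/9
…
k=7  a_k=1  p_k/q_k = 764593/44668
k=8  a_k=1  p_k/q_k = 1444507/84389
k=9  a_k=8  p_k/q_k = 12320649/719780
fundamental: x₁=12320649, y₁=719780  (since 151798391781201 − 293·518083248400 = 1)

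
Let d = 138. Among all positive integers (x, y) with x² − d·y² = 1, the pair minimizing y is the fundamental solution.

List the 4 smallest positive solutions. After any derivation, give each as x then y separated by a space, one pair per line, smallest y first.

47 4
4417 376
415151 35340
39019777 3321584

√138 → a₀=11, period (1,2,1,22); ℓ=4 even so k=3
i=0: a=11 ⇒ p=11, q=1
…
i=2: a=2 ⇒ p=35, q=3
i=3: a=1 ⇒ p=47, q=4
→ (47, 4).  Check: 47²=2209, 138·4²=2208, difference 1.
(47+4√138)^2 = 4417 + 376√138
(47+4√138)^3 = 415151 + 35340√138
(47+4√138)^4 = 39019777 + 3321584√138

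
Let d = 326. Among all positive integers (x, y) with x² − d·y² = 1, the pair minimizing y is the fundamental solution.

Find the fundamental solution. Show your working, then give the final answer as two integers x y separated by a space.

d=326: √d = [18; 18,36] (ℓ=2, even), read p_1/q_1
k=0  a_k=18  p_k/q_k = 18/1
k=1  a_k=18  p_k/q_k = 325/18
(x₁, y₁) = (325, 18);  325² − 326·18² = 1 ✓

325 18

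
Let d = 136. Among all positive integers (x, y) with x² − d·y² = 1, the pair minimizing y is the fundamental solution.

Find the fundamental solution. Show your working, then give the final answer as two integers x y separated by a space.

35 3

[11; 1,1,1,22] for √136; ℓ=4 ⇒ convergent index 3
i=0: a=11 ⇒ p=11, q=1
i=1: a=1 ⇒ p=12, q=1
i=2: a=1 ⇒ p=23, q=2
i=3: a=1 ⇒ p=35, q=3
(x₁, y₁) = (35, 3);  35² − 136·3² = 1 ✓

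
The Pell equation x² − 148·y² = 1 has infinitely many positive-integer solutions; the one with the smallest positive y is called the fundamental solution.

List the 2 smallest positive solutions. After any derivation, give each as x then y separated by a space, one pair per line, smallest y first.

73 6
10657 876

√148 = [12; 6,24, …], period ℓ=2 (even) → k=1
i=0: a=12 ⇒ p=12, q=1
i=1: a=6 ⇒ p=73, q=6
(x₁, y₁) = (73, 6);  73² − 148·6² = 1 ✓
k=2:  x_2 = 73·73+148·6·6 = 10657,  y_2 = 73·6+6·73 = 876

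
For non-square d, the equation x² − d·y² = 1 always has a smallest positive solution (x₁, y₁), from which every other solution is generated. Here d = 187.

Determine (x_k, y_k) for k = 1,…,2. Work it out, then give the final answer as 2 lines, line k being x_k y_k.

√187 → a₀=13, period (1,2,13,2,1,26); ℓ=6 even so k=5
a_0=13:  p_0=13·1+0=13,  q_0=13·0+1=1
…
a_4=2:  p_4=2·547+41=1135,  q_4=2·40+3=83
a_5=1:  p_5=1·1135+547=1682,  q_5=1·83+40=123
→ (1682, 123).  Check: 1682²=2829124, 187·123²=2829123, difference 1.
k=2:  x_2 = 1682·1682+187·123·123 = 5658247,  y_2 = 1682·123+123·1682 = 413772

1682 123
5658247 413772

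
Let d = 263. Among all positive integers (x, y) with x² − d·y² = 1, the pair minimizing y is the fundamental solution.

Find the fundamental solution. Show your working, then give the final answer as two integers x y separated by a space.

139128 8579

d=263: √d = [16; 4,1,1,1,1,15,1,1,1,1,4,32] (ℓ=12, even), read p_11/q_11
i=0: a=16 ⇒ p=16, q=1
i=1: a=4 ⇒ p=65, q=4
…
i=5: a=1 ⇒ p=373, q=23
…
i=7: a=1 ⇒ p=6195, q=382
…
i=10: a=1 ⇒ p=30229, q=1864
i=11: a=4 ⇒ p=139128, q=8579
→ (139128, 8579).  Check: 139128²=19356600384, 263·8579²=19356600383, difference 1.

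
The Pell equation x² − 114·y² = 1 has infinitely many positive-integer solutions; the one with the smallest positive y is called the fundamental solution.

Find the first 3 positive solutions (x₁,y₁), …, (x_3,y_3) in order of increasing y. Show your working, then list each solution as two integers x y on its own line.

√114 = [10; 1,2,10,2,1,20, …], period ℓ=6 (even) → k=5
a_0=10:  p_0=10·1+0=10,  q_0=10·0+1=1
…
a_2=2:  p_2=2·11+10=32,  q_2=2·1+1=3
a_3=10:  p_3=10·32+11=331,  q_3=10·3+1=31
a_4=2:  p_4=2·331+32=694,  q_4=2·31+3=65
a_5=1:  p_5=1·694+331=1025,  q_5=1·65+31=96
(x₁, y₁) = (1025, 96);  1025² − 114·96² = 1 ✓
n=2: (1025,96)∘(1025,96) = (1025·1025+114·96·96, 1025·96+96·1025) = (2101249,196800)
n=3: (2101249,196800)∘(1025,96) = (1025·2101249+114·96·196800, 1025·196800+96·2101249) = (4307559425,403439904)

1025 96
2101249 196800
4307559425 403439904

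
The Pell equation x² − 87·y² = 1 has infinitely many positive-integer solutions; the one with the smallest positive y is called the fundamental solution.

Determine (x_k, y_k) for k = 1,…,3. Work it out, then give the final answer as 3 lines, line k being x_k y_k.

28 3
1567 168
87724 9405

√87 = [9; 3,18, …], period ℓ=2 (even) → k=1
step 0: (9, 1)  from 9·(1,0) + (0,1)
step 1: (28, 3)  from 3·(9,1) + (1,0)
(x₁, y₁) = (28, 3);  28² − 87·3² = 1 ✓
k=2:  x_2 = 28·28+87·3·3 = 1567,  y_2 = 28·3+3·28 = 168
k=3:  x_3 = 28·1567+87·3·168 = 87724,  y_3 = 28·168+3·1567 = 9405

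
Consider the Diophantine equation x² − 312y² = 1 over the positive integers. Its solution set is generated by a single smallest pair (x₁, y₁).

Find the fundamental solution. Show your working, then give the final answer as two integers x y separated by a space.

[17; 1,1,1,34] for √312; ℓ=4 ⇒ convergent index 3
step 0: (17, 1)  from 17·(1,0) + (0,1)
…
step 2: (35, 2)  from 1·(18,1) + (17,1)
step 3: (53, 3)  from 1·(35,2) + (18,1)
(x₁, y₁) = (53, 3);  53² − 312·3² = 1 ✓

53 3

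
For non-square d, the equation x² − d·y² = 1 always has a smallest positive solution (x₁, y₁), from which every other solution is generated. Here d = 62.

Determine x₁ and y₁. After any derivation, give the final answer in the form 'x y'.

√62 = [7; 1,6,1,14, …], period ℓ=4 (even) → k=3
i=0: a=7 ⇒ p=7, q=1
i=1: a=1 ⇒ p=8, q=1
i=2: a=6 ⇒ p=55, q=7
i=3: a=1 ⇒ p=63, q=8
(x₁, y₁) = (63, 8);  63² − 62·8² = 1 ✓

63 8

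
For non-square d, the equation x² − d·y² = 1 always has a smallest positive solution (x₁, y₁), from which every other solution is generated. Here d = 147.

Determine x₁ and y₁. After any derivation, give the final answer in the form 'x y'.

97 8

√147 = [12; 8,24, …], period ℓ=2 (even) → k=1
k=0  a_k=12  p_k/q_k = 12/1
k=1  a_k=8  p_k/q_k = 97/8
fundamental: x₁=97, y₁=8  (since 9409 − 147·64 = 1)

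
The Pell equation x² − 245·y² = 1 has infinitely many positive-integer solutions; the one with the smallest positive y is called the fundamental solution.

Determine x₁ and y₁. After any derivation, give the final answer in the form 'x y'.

d=245: √d = [15; 1,1,1,7,6,7,1,1,1,30] (ℓ=10, even), read p_9/q_9
a_0=15:  p_0=15·1+0=15,  q_0=15·0+1=1
a_1=1:  p_1=1·15+1=16,  q_1=1·1+0=1
a_2=1:  p_2=1·16+15=31,  q_2=1·1+1=2
…
a_4=7:  p_4=7·47+31=360,  q_4=7·3+2=23
…
a_6=7:  p_6=7·2207+360=15809,  q_6=7·141+23=1010
a_7=1:  p_7=1·15809+2207=18016,  q_7=1·1010+141=1151
a_8=1:  p_8=1·18016+15809=33825,  q_8=1·1151+1010=2161
a_9=1:  p_9=1·33825+18016=51841,  q_9=1·2161+1151=3312
(x₁, y₁) = (51841, 3312);  51841² − 245·3312² = 1 ✓

51841 3312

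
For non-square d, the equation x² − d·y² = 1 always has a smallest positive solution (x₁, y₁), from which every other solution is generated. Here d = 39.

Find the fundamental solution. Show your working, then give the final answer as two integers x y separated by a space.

25 4

√39 = [6; 4,12, …], period ℓ=2 (even) → k=1
step 0: (6, 1)  from 6·(1,0) + (0,1)
step 1: (25, 4)  from 4·(6,1) + (1,0)
fundamental: x₁=25, y₁=4  (since 625 − 39·16 = 1)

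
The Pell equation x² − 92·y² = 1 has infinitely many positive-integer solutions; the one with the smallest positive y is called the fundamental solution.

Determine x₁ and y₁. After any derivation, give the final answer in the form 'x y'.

1151 120

[9; 1,1,2,4,2,1,1,18] for √92; ℓ=8 ⇒ convergent index 7
a_0=9:  p_0=9·1+0=9,  q_0=9·0+1=1
…
a_4=4:  p_4=4·48+19=211,  q_4=4·5+2=22
…
a_6=1:  p_6=1·470+211=681,  q_6=1·49+22=71
a_7=1:  p_7=1·681+470=1151,  q_7=1·71+49=120
→ (1151, 120).  Check: 1151²=1324801, 92·120²=1324800, difference 1.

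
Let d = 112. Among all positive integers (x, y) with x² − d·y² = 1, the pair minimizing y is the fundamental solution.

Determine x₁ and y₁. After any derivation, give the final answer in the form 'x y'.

d=112: √d = [10; 1,1,2,1,1,20] (ℓ=6, even), read p_5/q_5
step 0: (10, 1)  from 10·(1,0) + (0,1)
step 1: (11, 1)  from 1·(10,1) + (1,0)
step 2: (21, 2)  from 1·(11,1) + (10,1)
…
step 4: (74, 7)  from 1·(53,5) + (21,2)
step 5: (127, 12)  from 1·(74,7) + (53,5)
(x₁, y₁) = (127, 12);  127² − 112·12² = 1 ✓

127 12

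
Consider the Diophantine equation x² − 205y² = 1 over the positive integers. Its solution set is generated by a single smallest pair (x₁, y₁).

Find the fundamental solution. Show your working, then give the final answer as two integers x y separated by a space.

39689 2772

√205 = [14; 3,6,1,4,1,6,3,28, …], period ℓ=8 (even) → k=7
step 0: (14, 1)  from 14·(1,0) + (0,1)
step 1: (43, 3)  from 3·(14,1) + (1,0)
…
step 3: (315, 22)  from 1·(272,19) + (43,3)
step 4: (1532, 107)  from 4·(315,22) + (272,19)
step 5: (1847, 129)  from 1·(1532,107) + (315,22)
step 6: (12614, 881)  from 6·(1847,129) + (1532,107)
step 7: (39689, 2772)  from 3·(12614,881) + (1847,129)
(x₁, y₁) = (39689, 2772);  39689² − 205·2772² = 1 ✓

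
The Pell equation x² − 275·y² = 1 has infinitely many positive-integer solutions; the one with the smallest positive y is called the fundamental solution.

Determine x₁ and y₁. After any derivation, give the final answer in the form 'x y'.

199 12

√275 = [16; 1,1,2,1,1,32, …], period ℓ=6 (even) → k=5
k=0  a_k=16  p_k/q_k = 16/1
k=1  a_k=1  p_k/q_k = 17/1
k=2  a_k=1  p_k/q_k = 33/2
k=3  a_k=2  p_k/q_k = 83/5
k=4  a_k=1  p_k/q_k = 116/7
k=5  a_k=1  p_k/q_k = 199/12
(x₁, y₁) = (199, 12);  199² − 275·12² = 1 ✓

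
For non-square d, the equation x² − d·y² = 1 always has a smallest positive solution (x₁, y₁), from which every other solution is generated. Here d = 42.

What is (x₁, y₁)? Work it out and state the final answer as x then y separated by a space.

d=42: √d = [6; 2,12] (ℓ=2, even), read p_1/q_1
a_0=6:  p_0=6·1+0=6,  q_0=6·0+1=1
a_1=2:  p_1=2·6+1=13,  q_1=2·1+0=2
(x₁, y₁) = (13, 2);  13² − 42·2² = 1 ✓

13 2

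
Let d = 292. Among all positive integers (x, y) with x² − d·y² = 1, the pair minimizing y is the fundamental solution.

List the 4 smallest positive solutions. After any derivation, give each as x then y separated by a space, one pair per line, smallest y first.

2281249 133500
10408194000001 609093483000
47487364308614281249 2778987798000400500
216661004683313632776000001 12679126270400622186966000

√292 = [17; 11,2,1,3,8,3,1,2,11,34, …], period ℓ=10 (even) → k=9
a_0=17:  p_0=17·1+0=17,  q_0=17·0+1=1
…
a_5=8:  p_5=8·2136+581=17669,  q_5=8·125+34=1034
a_6=3:  p_6=3·17669+2136=55143,  q_6=3·1034+125=3227
a_7=1:  p_7=1·55143+17669=72812,  q_7=1·3227+1034=4261
a_8=2:  p_8=2·72812+55143=200767,  q_8=2·4261+3227=11749
a_9=11:  p_9=11·200767+72812=2281249,  q_9=11·11749+4261=133500
fundamental: x₁=2281249, y₁=133500  (since 5204097000001 − 292·17822250000 = 1)
n=2: (2281249,133500)∘(2281249,133500) = (2281249·2281249+292·133500·133500, 2281249·133500+133500·2281249) = (10408194000001,609093483000)
n=3: (10408194000001,609093483000)∘(2281249,133500) = (2281249·10408194000001+292·133500·609093483000, 2281249·609093483000+133500·10408194000001) = (47487364308614281249,2778987798000400500)
n=4: (47487364308614281249,2778987798000400500)∘(2281249,133500) = (2281249·47487364308614281249+292·133500·2778987798000400500, 2281249·2778987798000400500+133500·47487364308614281249) = (216661004683313632776000001,12679126270400622186966000)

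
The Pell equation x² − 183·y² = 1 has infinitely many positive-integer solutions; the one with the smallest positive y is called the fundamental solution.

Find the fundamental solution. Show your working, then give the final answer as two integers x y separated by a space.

√183 → a₀=13, period (1,1,8,1,1,26); ℓ=6 even so k=5
k=0  a_k=13  p_k/q_k = 13/1
…
k=2  a_k=1  p_k/q_k = 27/2
k=3  a_k=8  p_k/q_k = 230/17
k=4  a_k=1  p_k/q_k = 257/19
k=5  a_k=1  p_k/q_k = 487/36
→ (487, 36).  Check: 487²=237169, 183·36²=237168, difference 1.

487 36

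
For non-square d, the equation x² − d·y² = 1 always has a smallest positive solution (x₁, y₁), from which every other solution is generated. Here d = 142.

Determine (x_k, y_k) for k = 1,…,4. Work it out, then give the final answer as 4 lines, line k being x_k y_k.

143 12
40897 3432
11696399 981540
3345129217 280717008

d=142: √d = [11; 1,10,1,22] (ℓ=4, even), read p_3/q_3
step 0: (11, 1)  from 11·(1,0) + (0,1)
step 1: (12, 1)  from 1·(11,1) + (1,0)
step 2: (131, 11)  from 10·(12,1) + (11,1)
step 3: (143, 12)  from 1·(131,11) + (12,1)
fundamental: x₁=143, y₁=12  (since 20449 − 142·144 = 1)
n=2: (143,12)∘(143,12) = (143·143+142·12·12, 143·12+12·143) = (40897,3432)
n=3: (40897,3432)∘(143,12) = (143·40897+142·12·3432, 143·3432+12·40897) = (11696399,981540)
n=4: (11696399,981540)∘(143,12) = (143·11696399+142·12·981540, 143·981540+12·11696399) = (3345129217,280717008)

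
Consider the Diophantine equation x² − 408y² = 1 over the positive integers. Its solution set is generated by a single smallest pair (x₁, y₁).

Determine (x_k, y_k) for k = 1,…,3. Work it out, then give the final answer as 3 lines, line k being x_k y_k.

101 5
20401 1010
4120901 204015

d=408: √d = [20; 5,40] (ℓ=2, even), read p_1/q_1
a_0=20:  p_0=20·1+0=20,  q_0=20·0+1=1
a_1=5:  p_1=5·20+1=101,  q_1=5·1+0=5
→ (101, 5).  Check: 101²=10201, 408·5²=10200, difference 1.
(101+5√408)^2 = 20401 + 1010√408
(101+5√408)^3 = 4120901 + 204015√408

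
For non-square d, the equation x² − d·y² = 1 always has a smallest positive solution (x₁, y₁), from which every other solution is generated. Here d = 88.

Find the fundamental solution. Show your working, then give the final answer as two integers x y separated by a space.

197 21

√88 = [9; 2,1,1,1,2,18, …], period ℓ=6 (even) → k=5
a_0=9:  p_0=9·1+0=9,  q_0=9·0+1=1
a_1=2:  p_1=2·9+1=19,  q_1=2·1+0=2
…
a_3=1:  p_3=1·28+19=47,  q_3=1·3+2=5
a_4=1:  p_4=1·47+28=75,  q_4=1·5+3=8
a_5=2:  p_5=2·75+47=197,  q_5=2·8+5=21
→ (197, 21).  Check: 197²=38809, 88·21²=38808, difference 1.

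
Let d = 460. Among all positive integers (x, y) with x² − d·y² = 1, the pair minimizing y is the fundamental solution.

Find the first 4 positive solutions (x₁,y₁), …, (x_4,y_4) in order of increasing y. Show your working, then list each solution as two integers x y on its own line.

2535751 118230
12860066268001 599603681460
65219851798297071751 3040891269731634690
330762608834754335913072001 15421886156225925189922920

d=460: √d = [21; 2,4,3,1,2,10,2,1,3,4,2,42] (ℓ=12, even), read p_11/q_11
i=0: a=21 ⇒ p=21, q=1
…
i=2: a=4 ⇒ p=193, q=9
i=3: a=3 ⇒ p=622, q=29
i=4: a=1 ⇒ p=815, q=38
…
i=6: a=10 ⇒ p=23335, q=1088
i=7: a=2 ⇒ p=48922, q=2281
i=8: a=1 ⇒ p=72257, q=3369
…
i=10: a=4 ⇒ p=1135029, q=52921
i=11: a=2 ⇒ p=2535751, q=118230
→ (2535751, 118230).  Check: 2535751²=6430033134001, 460·118230²=6430033134000, difference 1.
(x_2, y_2) = (2535751·2535751 + 460·118230·118230, 2535751·118230 + 118230·2535751) = (12860066268001, 599603681460)
(x_3, y_3) = (2535751·12860066268001 + 460·118230·599603681460, 2535751·599603681460 + 118230·12860066268001) = (65219851798297071751, 3040891269731634690)
(x_4, y_4) = (2535751·65219851798297071751 + 460·118230·3040891269731634690, 2535751·3040891269731634690 + 118230·65219851798297071751) = (330762608834754335913072001, 15421886156225925189922920)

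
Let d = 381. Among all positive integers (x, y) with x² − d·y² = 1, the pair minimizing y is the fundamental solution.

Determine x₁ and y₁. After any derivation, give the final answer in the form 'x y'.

1015 52

√381 = [19; 1,1,12,1,1,38, …], period ℓ=6 (even) → k=5
i=0: a=19 ⇒ p=19, q=1
i=1: a=1 ⇒ p=20, q=1
i=2: a=1 ⇒ p=39, q=2
i=3: a=12 ⇒ p=488, q=25
i=4: a=1 ⇒ p=527, q=27
i=5: a=1 ⇒ p=1015, q=52
(x₁, y₁) = (1015, 52);  1015² − 381·52² = 1 ✓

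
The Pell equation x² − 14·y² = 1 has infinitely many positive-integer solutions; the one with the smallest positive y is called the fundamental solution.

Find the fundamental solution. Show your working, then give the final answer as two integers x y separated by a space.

d=14: √d = [3; 1,2,1,6] (ℓ=4, even), read p_3/q_3
step 0: (3, 1)  from 3·(1,0) + (0,1)
…
step 2: (11, 3)  from 2·(4,1) + (3,1)
step 3: (15, 4)  from 1·(11,3) + (4,1)
fundamental: x₁=15, y₁=4  (since 225 − 14·16 = 1)

15 4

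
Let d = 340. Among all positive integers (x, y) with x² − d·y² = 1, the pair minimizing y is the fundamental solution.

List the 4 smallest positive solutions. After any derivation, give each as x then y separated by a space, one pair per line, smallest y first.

√340 → a₀=18, period (2,3,1,1,1,…,3,2,36); ℓ=14 even so k=13
a_0=18:  p_0=18·1+0=18,  q_0=18·0+1=1
…
a_2=3:  p_2=3·37+18=129,  q_2=3·2+1=7
a_3=1:  p_3=1·129+37=166,  q_3=1·7+2=9
a_4=1:  p_4=1·166+129=295,  q_4=1·9+7=16
a_5=1:  p_5=1·295+166=461,  q_5=1·16+9=25
a_6=1:  p_6=1·461+295=756,  q_6=1·25+16=41
a_7=8:  p_7=8·756+461=6509,  q_7=8·41+25=353
…
a_9=1:  p_9=1·7265+6509=13774,  q_9=1·394+353=747
a_10=1:  p_10=1·13774+7265=21039,  q_10=1·747+394=1141
…
a_12=3:  p_12=3·34813+21039=125478,  q_12=3·1888+1141=6805
a_13=2:  p_13=2·125478+34813=285769,  q_13=2·6805+1888=15498
→ (285769, 15498).  Check: 285769²=81663921361, 340·15498²=81663921360, difference 1.
n=2: (285769,15498)∘(285769,15498) = (285769·285769+340·15498·15498, 285769·15498+15498·285769) = (163327842721,8857695924)
n=3: (163327842721,8857695924)∘(285769,15498) = (285769·163327842721+340·15498·8857695924, 285769·8857695924+15498·163327842721) = (93348068572789129,5062509812995614)
n=4: (93348068572789129,5062509812995614)∘(285769,15498) = (285769·93348068572789129+340·15498·5062509812995614, 285769·5062509812995614+15498·93348068572789129) = (53351968415791425367681,2893416733491029538408)

285769 15498
163327842721 8857695924
93348068572789129 5062509812995614
53351968415791425367681 2893416733491029538408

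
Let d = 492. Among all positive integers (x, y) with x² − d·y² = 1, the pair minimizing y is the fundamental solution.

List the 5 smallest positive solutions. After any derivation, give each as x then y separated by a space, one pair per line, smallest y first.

29767 1342
1772148577 79894628
105503093353351 4756446782010
6281021157926249857 283170302640288712
373934313510478265633287 16858260792630501398198

√492 → a₀=22, period (5,1,1,10,1,1,5,44); ℓ=8 even so k=7
k=0  a_k=22  p_k/q_k = 22/1
k=1  a_k=5  p_k/q_k = 111/5
k=2  a_k=1  p_k/q_k = 133/6
k=3  a_k=1  p_k/q_k = 244/11
k=4  a_k=10  p_k/q_k = 2573/116
…
k=6  a_k=1  p_k/q_k = 5390/243
k=7  a_k=5  p_k/q_k = 29767/1342
fundamental: x₁=29767, y₁=1342  (since 886074289 − 492·1800964 = 1)
n=2: (29767,1342)∘(29767,1342) = (29767·29767+492·1342·1342, 29767·1342+1342·29767) = (1772148577,79894628)
n=3: (1772148577,79894628)∘(29767,1342) = (29767·1772148577+492·1342·79894628, 29767·79894628+1342·1772148577) = (105503093353351,4756446782010)
n=4: (105503093353351,4756446782010)∘(29767,1342) = (29767·105503093353351+492·1342·4756446782010, 29767·4756446782010+1342·105503093353351) = (6281021157926249857,283170302640288712)
n=5: (6281021157926249857,283170302640288712)∘(29767,1342) = (29767·6281021157926249857+492·1342·283170302640288712, 29767·283170302640288712+1342·6281021157926249857) = (373934313510478265633287,16858260792630501398198)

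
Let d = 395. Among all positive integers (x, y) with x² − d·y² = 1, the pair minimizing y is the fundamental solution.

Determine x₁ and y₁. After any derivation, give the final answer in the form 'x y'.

159 8

√395 = [19; 1,6,1,38, …], period ℓ=4 (even) → k=3
step 0: (19, 1)  from 19·(1,0) + (0,1)
step 1: (20, 1)  from 1·(19,1) + (1,0)
step 2: (139, 7)  from 6·(20,1) + (19,1)
step 3: (159, 8)  from 1·(139,7) + (20,1)
(x₁, y₁) = (159, 8);  159² − 395·8² = 1 ✓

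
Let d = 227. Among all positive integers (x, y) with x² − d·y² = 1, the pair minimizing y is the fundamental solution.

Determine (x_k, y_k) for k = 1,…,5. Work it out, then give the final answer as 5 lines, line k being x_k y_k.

226 15
102151 6780
46172026 3064545
20869653601 1385167560
9433037255626 626092672575

√227 = [15; 15,30, …], period ℓ=2 (even) → k=1
a_0=15:  p_0=15·1+0=15,  q_0=15·0+1=1
a_1=15:  p_1=15·15+1=226,  q_1=15·1+0=15
(x₁, y₁) = (226, 15);  226² − 227·15² = 1 ✓
n=2: (226,15)∘(226,15) = (226·226+227·15·15, 226·15+15·226) = (102151,6780)
n=3: (102151,6780)∘(226,15) = (226·102151+227·15·6780, 226·6780+15·102151) = (46172026,3064545)
n=4: (46172026,3064545)∘(226,15) = (226·46172026+227·15·3064545, 226·3064545+15·46172026) = (20869653601,1385167560)
n=5: (20869653601,1385167560)∘(226,15) = (226·20869653601+227·15·1385167560, 226·1385167560+15·20869653601) = (9433037255626,626092672575)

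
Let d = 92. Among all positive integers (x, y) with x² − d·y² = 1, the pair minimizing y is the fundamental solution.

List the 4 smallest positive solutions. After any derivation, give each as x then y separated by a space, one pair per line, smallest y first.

1151 120
2649601 276240
6099380351 635904360
14040770918401 1463851560480

√92 = [9; 1,1,2,4,2,1,1,18, …], period ℓ=8 (even) → k=7
step 0: (9, 1)  from 9·(1,0) + (0,1)
step 1: (10, 1)  from 1·(9,1) + (1,0)
step 2: (19, 2)  from 1·(10,1) + (9,1)
…
step 5: (470, 49)  from 2·(211,22) + (48,5)
step 6: (681, 71)  from 1·(470,49) + (211,22)
step 7: (1151, 120)  from 1·(681,71) + (470,49)
→ (1151, 120).  Check: 1151²=1324801, 92·120²=1324800, difference 1.
(x_2, y_2) = (1151·1151 + 92·120·120, 1151·120 + 120·1151) = (2649601, 276240)
(x_3, y_3) = (1151·2649601 + 92·120·276240, 1151·276240 + 120·2649601) = (6099380351, 635904360)
(x_4, y_4) = (1151·6099380351 + 92·120·635904360, 1151·635904360 + 120·6099380351) = (14040770918401, 1463851560480)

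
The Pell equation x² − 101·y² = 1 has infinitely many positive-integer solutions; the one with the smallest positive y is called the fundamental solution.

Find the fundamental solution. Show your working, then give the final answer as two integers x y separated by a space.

201 20

[10; 20] for √101; ℓ=1 ⇒ convergent index 1
step 0: (10, 1)  from 10·(1,0) + (0,1)
step 1: (201, 20)  from 20·(10,1) + (1,0)
→ (201, 20).  Check: 201²=40401, 101·20²=40400, difference 1.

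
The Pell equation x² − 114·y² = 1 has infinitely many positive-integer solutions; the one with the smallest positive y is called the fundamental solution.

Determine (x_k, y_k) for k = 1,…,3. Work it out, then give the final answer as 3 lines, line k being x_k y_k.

d=114: √d = [10; 1,2,10,2,1,20] (ℓ=6, even), read p_5/q_5
a_0=10:  p_0=10·1+0=10,  q_0=10·0+1=1
…
a_2=2:  p_2=2·11+10=32,  q_2=2·1+1=3
a_3=10:  p_3=10·32+11=331,  q_3=10·3+1=31
a_4=2:  p_4=2·331+32=694,  q_4=2·31+3=65
a_5=1:  p_5=1·694+331=1025,  q_5=1·65+31=96
fundamental: x₁=1025, y₁=96  (since 1050625 − 114·9216 = 1)
n=2: (1025,96)∘(1025,96) = (1025·1025+114·96·96, 1025·96+96·1025) = (2101249,196800)
n=3: (2101249,196800)∘(1025,96) = (1025·2101249+114·96·196800, 1025·196800+96·2101249) = (4307559425,403439904)

1025 96
2101249 196800
4307559425 403439904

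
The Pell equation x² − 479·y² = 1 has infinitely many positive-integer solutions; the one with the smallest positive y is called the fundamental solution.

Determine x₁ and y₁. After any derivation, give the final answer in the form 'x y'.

√479 = [21; 1,7,1,3,2,21,2,3,1,7,1,42, …], period ℓ=12 (even) → k=11
k=0  a_k=21  p_k/q_k = 21/1
…
k=2  a_k=7  p_k/q_k = 175/8
k=3  a_k=1  p_k/q_k = 197/9
k=4  a_k=3  p_k/q_k = 766/35
…
k=6  a_k=21  p_k/q_k = 37075/1694
…
k=10  a_k=7  p_k/q_k = 2648849/121029
k=11  a_k=1  p_k/q_k = 2989440/136591
→ (2989440, 136591).  Check: 2989440²=8936751513600, 479·136591²=8936751513599, difference 1.

2989440 136591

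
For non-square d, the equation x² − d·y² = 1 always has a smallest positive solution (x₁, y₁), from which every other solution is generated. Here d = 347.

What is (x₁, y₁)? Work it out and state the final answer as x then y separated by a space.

641602 34443

d=347: √d = [18; 1,1,1,2,4,…,1,1,36] (ℓ=14, even), read p_13/q_13
a_0=18:  p_0=18·1+0=18,  q_0=18·0+1=1
…
a_7=17:  p_7=17·801+652=14269,  q_7=17·43+35=766
…
a_12=1:  p_12=1·238717+164168=402885,  q_12=1·12815+8813=21628
a_13=1:  p_13=1·402885+238717=641602,  q_13=1·21628+12815=34443
(x₁, y₁) = (641602, 34443);  641602² − 347·34443² = 1 ✓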